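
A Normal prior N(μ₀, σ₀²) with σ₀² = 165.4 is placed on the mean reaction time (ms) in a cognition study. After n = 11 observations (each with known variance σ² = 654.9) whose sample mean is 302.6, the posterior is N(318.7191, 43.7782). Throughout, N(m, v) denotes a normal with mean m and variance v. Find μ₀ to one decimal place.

μ₀ = 363.5

The posterior mean is a precision-weighted average: μ_n = (τ₀μ₀ + τ_data·x̄)/(τ₀+τ_data), with τ₀=1/σ₀² and τ_data=n/σ².
Here τ₀ = 1/165.4 = 0.006046 and τ_data = 11/654.9 = 0.016796, so τ_n = 0.022842.
Rearranging for μ₀: μ₀ = (μ_n·τ_n − τ_data·x̄)/τ₀ = (318.7191·0.022842 − 0.016796·302.6) / 0.006046 = 2.197712/0.006046 ≈ 363.5.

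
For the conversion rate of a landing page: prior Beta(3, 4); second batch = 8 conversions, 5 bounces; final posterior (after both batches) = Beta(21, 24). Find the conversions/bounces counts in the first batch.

Because Beta–binomial updating is additive in the counts, the combined data contributed (α_post−α_prior, β_post−β_prior) successes and failures.
Total across both batches: 21−3=18 conversions, 24−4=20 bounces.
Subtract the second batch: 18−8=10 conversions and 20−5=15 bounces.

10 conversions and 15 bounces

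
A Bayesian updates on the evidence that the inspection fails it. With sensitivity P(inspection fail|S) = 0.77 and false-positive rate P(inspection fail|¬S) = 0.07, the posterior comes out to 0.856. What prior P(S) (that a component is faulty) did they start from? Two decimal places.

In odds form, posterior odds = prior odds × likelihood ratio, so prior odds = posterior odds ÷ LR.
Posterior odds = 0.856/(1−0.856) = 5.9444. LR = 0.77/0.07 = 11.0000.
Prior odds = 5.9444/11.0000 = 0.5404, so P(S) = 0.5404/(1+0.5404) ≈ 0.35.

P(S) = 0.35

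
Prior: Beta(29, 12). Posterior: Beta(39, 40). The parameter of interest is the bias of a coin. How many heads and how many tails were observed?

10 heads and 28 tails

Beta is conjugate to the binomial likelihood: posterior = Beta(α+s, β+f).
Match parameters: s=39−29=10, f=40−12=28.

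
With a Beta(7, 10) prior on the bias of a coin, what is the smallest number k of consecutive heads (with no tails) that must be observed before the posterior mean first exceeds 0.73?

After k heads and 0 tails the posterior is Beta(7+k, 10), with mean (7+k)/(7+10+k).
Set (7+k)/(17+k) > 0.73 and solve: k > (0.73·17 − 7)/(1 − 0.73) = 20.037.
The smallest integer exceeding 20.037 is 21.

k = 21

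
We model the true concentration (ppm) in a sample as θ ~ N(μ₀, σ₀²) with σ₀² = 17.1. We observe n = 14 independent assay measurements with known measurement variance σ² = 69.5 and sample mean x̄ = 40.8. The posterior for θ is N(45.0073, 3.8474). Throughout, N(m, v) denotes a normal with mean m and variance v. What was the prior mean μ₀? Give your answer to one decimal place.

With known observation variance, the Normal–Normal posterior has precision τ_n = τ₀ + n/σ² and mean μ_n = (τ₀μ₀ + (n/σ²)x̄)/τ_n.
Here τ₀ = 1/17.1 = 0.058480 and τ_data = 14/69.5 = 0.201439, so τ_n = 0.259919.
Rearranging for μ₀: μ₀ = (μ_n·τ_n − τ_data·x̄)/τ₀ = (45.0073·0.259919 − 0.201439·40.8) / 0.058480 = 3.479541/0.058480 ≈ 59.5.

μ₀ = 59.5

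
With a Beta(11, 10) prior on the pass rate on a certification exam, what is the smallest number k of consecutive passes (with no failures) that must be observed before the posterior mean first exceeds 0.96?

k = 230

After k passes and 0 failures the posterior is Beta(11+k, 10), with mean (11+k)/(11+10+k).
Set (11+k)/(21+k) > 0.96 and solve: k > (0.96·21 − 11)/(1 − 0.96) = 229.000.
The smallest integer exceeding 229.000 is 230, and checking k=230: (241)/(251) = 0.9602 > 0.96.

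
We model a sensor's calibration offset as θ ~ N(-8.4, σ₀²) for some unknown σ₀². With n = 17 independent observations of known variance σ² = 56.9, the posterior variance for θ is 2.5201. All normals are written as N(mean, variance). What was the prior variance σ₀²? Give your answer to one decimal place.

Posterior precision equals prior precision plus data precision: 1/σ_n² = 1/σ₀² + n/σ².
So 1/σ₀² = 1/2.5201 − 17/56.9 = 0.396810 − 0.298770 = 0.098040.
Hence σ₀² = 1/0.098040 ≈ 10.2.

σ₀² = 10.2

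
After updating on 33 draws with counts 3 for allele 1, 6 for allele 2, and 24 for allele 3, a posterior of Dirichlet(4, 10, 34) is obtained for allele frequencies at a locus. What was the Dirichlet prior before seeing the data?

For a Dirichlet(α) prior with multinomial counts c, the posterior is Dirichlet(α + c) componentwise.
Subtract each count from the matching posterior parameter: 4−3=1, 10−6=4, 34−24=10.

Dirichlet(1, 4, 10)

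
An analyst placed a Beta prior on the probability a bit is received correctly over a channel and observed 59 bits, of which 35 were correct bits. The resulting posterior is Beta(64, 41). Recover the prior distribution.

Beta(29, 17)

A Beta(α, β) prior with s successes and f failures in binomial data gives a Beta(α+s, β+f) posterior.
So α = 64 − 35 = 29 and β = 41 − 24 = 17.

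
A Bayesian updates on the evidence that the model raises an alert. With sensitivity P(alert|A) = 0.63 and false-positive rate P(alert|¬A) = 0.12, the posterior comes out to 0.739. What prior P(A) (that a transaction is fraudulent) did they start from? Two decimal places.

Bayes' rule in odds form gives O(A|E) = O(A)·[P(E|A)/P(E|¬A)], hence O(A) = O(A|E)/LR.
Posterior odds = 0.739/(1−0.739) = 2.8314. LR = 0.63/0.12 = 5.2500.
Prior odds = 2.8314/5.2500 = 0.5393, so P(A) = 0.5393/(1+0.5393) ≈ 0.35.

P(A) = 0.35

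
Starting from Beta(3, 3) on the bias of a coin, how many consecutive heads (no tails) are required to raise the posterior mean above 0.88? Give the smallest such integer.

k = 20

After k heads and 0 tails the posterior is Beta(3+k, 3), with mean (3+k)/(3+3+k).
Set (3+k)/(6+k) > 0.88 and solve: k > (0.88·6 − 3)/(1 − 0.88) = 19.000.
The smallest integer exceeding 19.000 is 20, and checking k=20: (23)/(26) = 0.8846 > 0.88.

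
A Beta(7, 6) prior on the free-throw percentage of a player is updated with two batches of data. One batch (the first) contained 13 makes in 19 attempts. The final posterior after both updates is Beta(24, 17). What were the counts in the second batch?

Because Beta–binomial updating is additive in the counts, the combined data contributed (α_post−α_prior, β_post−β_prior) successes and failures.
Total across both batches: 24−7=17 makes, 17−6=11 misses.
Subtract the first batch: 17−13=4 makes and 11−6=5 misses.

4 makes and 5 misses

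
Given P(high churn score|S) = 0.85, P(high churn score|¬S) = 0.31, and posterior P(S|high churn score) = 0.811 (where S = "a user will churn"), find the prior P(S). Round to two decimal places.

P(S) = 0.61

Bayes' rule in odds form gives O(S|E) = O(S)·[P(E|S)/P(E|¬S)], hence O(S) = O(S|E)/LR.
Posterior odds = 0.811/(1−0.811) = 4.2910. LR = 0.85/0.31 = 2.7419.
Prior odds = 4.2910/2.7419 = 1.5650, so P(S) = 1.5650/(1+1.5650) ≈ 0.61.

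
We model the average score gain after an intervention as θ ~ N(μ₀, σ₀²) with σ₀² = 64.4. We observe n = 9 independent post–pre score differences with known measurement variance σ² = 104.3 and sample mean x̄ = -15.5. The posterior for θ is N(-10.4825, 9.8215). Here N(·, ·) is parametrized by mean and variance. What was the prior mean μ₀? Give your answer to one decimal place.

The posterior mean is a precision-weighted average: μ_n = (τ₀μ₀ + τ_data·x̄)/(τ₀+τ_data), with τ₀=1/σ₀² and τ_data=n/σ².
Here τ₀ = 1/64.4 = 0.015528 and τ_data = 9/104.3 = 0.086290, so τ_n = 0.101818.
Rearranging for μ₀: μ₀ = (μ_n·τ_n − τ_data·x̄)/τ₀ = (-10.4825·0.101818 − 0.086290·-15.5) / 0.015528 = 0.270188/0.015528 ≈ 17.4.

μ₀ = 17.4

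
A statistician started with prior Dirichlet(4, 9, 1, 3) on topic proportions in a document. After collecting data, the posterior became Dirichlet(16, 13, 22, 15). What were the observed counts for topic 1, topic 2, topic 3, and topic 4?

For a Dirichlet(α) prior with multinomial counts c, the posterior is Dirichlet(α + c) componentwise.
Counts are posterior − prior componentwise: 16−4=12, 13−9=4, 22−1=21, 15−3=12.

counts (12, 4, 21, 12)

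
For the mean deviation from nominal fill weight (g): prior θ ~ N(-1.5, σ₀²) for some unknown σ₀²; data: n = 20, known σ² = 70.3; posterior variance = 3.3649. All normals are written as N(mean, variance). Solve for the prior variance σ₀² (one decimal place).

Posterior precision equals prior precision plus data precision: 1/σ_n² = 1/σ₀² + n/σ².
So 1/σ₀² = 1/3.3649 − 20/70.3 = 0.297186 − 0.284495 = 0.012691.
Hence σ₀² = 1/0.012691 ≈ 78.8.

σ₀² = 78.8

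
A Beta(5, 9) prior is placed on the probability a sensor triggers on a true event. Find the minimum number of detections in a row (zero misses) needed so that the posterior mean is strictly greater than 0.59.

After k detections and 0 misses the posterior is Beta(5+k, 9), with mean (5+k)/(5+9+k).
Set (5+k)/(14+k) > 0.59 and solve: k > (0.59·14 − 5)/(1 − 0.59) = 7.951.
The smallest integer exceeding 7.951 is 8, and checking k=8: (13)/(22) = 0.5909 > 0.59.

k = 8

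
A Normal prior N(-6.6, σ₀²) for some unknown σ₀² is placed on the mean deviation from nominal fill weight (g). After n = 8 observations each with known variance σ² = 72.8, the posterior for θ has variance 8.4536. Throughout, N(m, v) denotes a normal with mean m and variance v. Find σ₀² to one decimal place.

Posterior precision equals prior precision plus data precision: 1/σ_n² = 1/σ₀² + n/σ².
So 1/σ₀² = 1/8.4536 − 8/72.8 = 0.118293 − 0.109890 = 0.008403.
Hence σ₀² = 1/0.008403 ≈ 119.0.

σ₀² = 119.0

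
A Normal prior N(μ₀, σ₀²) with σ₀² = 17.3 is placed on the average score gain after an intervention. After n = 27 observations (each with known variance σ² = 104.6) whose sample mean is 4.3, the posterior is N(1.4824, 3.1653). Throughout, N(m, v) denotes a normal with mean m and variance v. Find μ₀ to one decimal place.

μ₀ = -11.1

With known observation variance, the Normal–Normal posterior has precision τ_n = τ₀ + n/σ² and mean μ_n = (τ₀μ₀ + (n/σ²)x̄)/τ_n.
Here τ₀ = 1/17.3 = 0.057803 and τ_data = 27/104.6 = 0.258126, so τ_n = 0.315929.
Rearranging for μ₀: μ₀ = (μ_n·τ_n − τ_data·x̄)/τ₀ = (1.4824·0.315929 − 0.258126·4.3) / 0.057803 = -0.641609/0.057803 ≈ -11.1.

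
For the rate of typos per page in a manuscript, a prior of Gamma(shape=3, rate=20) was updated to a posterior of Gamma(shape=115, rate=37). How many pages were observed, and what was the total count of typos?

n = 17 pages with total 112 typos

Gamma–Poisson conjugacy: posterior shape = α + Σxᵢ, posterior rate = β + n.
Matching: Σxᵢ = 115 − 3 = 112 and n = 37 − 20 = 17.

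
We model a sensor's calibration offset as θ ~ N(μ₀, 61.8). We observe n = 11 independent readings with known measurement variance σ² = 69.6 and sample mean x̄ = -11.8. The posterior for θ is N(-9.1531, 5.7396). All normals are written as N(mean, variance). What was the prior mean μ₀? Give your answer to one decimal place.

μ₀ = 16.7

With known observation variance, the Normal–Normal posterior has precision τ_n = τ₀ + n/σ² and mean μ_n = (τ₀μ₀ + (n/σ²)x̄)/τ_n.
Here τ₀ = 1/61.8 = 0.016181 and τ_data = 11/69.6 = 0.158046, so τ_n = 0.174227.
Rearranging for μ₀: μ₀ = (μ_n·τ_n − τ_data·x̄)/τ₀ = (-9.1531·0.174227 − 0.158046·-11.8) / 0.016181 = 0.270226/0.016181 ≈ 16.7.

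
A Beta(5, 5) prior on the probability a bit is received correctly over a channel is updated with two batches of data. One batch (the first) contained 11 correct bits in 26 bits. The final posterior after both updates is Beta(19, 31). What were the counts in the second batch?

Sequential conjugate updates are equivalent to a single update on the pooled data, so total successes = posterior α − prior α and total failures = posterior β − prior β.
Total across both batches: 19−5=14 correct bits, 31−5=26 errors.
Subtract the first batch: 14−11=3 correct bits and 26−15=11 errors.

3 correct bits and 11 errors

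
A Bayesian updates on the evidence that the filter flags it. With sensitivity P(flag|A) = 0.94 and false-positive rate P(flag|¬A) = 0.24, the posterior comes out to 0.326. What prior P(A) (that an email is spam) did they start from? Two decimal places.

In odds form, posterior odds = prior odds × likelihood ratio, so prior odds = posterior odds ÷ LR.
Posterior odds = 0.326/(1−0.326) = 0.4837. LR = 0.94/0.24 = 3.9167.
Prior odds = 0.4837/3.9167 = 0.1235, so P(A) = 0.1235/(1+0.1235) ≈ 0.11.

P(A) = 0.11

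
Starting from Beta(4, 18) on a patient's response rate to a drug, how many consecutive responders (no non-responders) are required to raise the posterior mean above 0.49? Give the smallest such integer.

After k responders and 0 non-responders the posterior is Beta(4+k, 18), with mean (4+k)/(4+18+k).
Set (4+k)/(22+k) > 0.49 and solve: k > (0.49·22 − 4)/(1 − 0.49) = 13.294.
The smallest integer exceeding 13.294 is 14.

k = 14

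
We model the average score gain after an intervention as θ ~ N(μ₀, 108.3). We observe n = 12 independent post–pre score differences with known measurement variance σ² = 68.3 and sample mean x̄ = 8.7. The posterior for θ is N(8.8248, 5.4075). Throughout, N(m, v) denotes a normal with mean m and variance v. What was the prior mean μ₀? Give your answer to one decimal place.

μ₀ = 11.2

With known observation variance, the Normal–Normal posterior has precision τ_n = τ₀ + n/σ² and mean μ_n = (τ₀μ₀ + (n/σ²)x̄)/τ_n.
Here τ₀ = 1/108.3 = 0.009234 and τ_data = 12/68.3 = 0.175695, so τ_n = 0.184929.
Rearranging for μ₀: μ₀ = (μ_n·τ_n − τ_data·x̄)/τ₀ = (8.8248·0.184929 − 0.175695·8.7) / 0.009234 = 0.103415/0.009234 ≈ 11.2.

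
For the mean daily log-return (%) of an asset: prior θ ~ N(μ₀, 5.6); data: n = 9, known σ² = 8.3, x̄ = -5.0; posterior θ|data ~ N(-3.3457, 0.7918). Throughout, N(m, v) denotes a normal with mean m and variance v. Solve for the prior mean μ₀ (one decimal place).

The posterior mean is a precision-weighted average: μ_n = (τ₀μ₀ + τ_data·x̄)/(τ₀+τ_data), with τ₀=1/σ₀² and τ_data=n/σ².
Here τ₀ = 1/5.6 = 0.178571 and τ_data = 9/8.3 = 1.084337, so τ_n = 1.262908.
Rearranging for μ₀: μ₀ = (μ_n·τ_n − τ_data·x̄)/τ₀ = (-3.3457·1.262908 − 1.084337·-5.0) / 0.178571 = 1.196374/0.178571 ≈ 6.7.

μ₀ = 6.7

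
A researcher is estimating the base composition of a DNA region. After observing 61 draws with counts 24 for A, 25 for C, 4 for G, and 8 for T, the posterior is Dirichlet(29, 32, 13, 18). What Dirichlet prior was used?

Dirichlet(5, 7, 9, 10)

For a Dirichlet(α) prior with multinomial counts c, the posterior is Dirichlet(α + c) componentwise.
Subtract each count from the matching posterior parameter: 29−24=5, 32−25=7, 13−4=9, 18−8=10.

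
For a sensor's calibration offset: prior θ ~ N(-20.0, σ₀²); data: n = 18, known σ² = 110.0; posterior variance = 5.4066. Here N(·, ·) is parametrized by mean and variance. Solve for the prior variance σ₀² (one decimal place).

σ₀² = 46.9

Posterior precision equals prior precision plus data precision: 1/σ_n² = 1/σ₀² + n/σ².
So 1/σ₀² = 1/5.4066 − 18/110.0 = 0.184959 − 0.163636 = 0.021323.
Hence σ₀² = 1/0.021323 ≈ 46.9.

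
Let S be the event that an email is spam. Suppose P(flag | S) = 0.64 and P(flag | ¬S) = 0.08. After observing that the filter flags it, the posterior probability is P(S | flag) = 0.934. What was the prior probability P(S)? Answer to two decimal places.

P(S) = 0.64

Bayes' rule in odds form gives O(S|E) = O(S)·[P(E|S)/P(E|¬S)], hence O(S) = O(S|E)/LR.
Posterior odds = 0.934/(1−0.934) = 14.1515. LR = 0.64/0.08 = 8.0000.
Prior odds = 14.1515/8.0000 = 1.7689, so P(S) = 1.7689/(1+1.7689) ≈ 0.64.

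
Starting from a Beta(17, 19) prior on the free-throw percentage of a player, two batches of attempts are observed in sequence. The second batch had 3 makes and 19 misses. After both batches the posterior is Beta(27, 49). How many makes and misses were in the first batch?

Because Beta–binomial updating is additive in the counts, the combined data contributed (α_post−α_prior, β_post−β_prior) successes and failures.
Total across both batches: 27−17=10 makes, 49−19=30 misses.
Subtract the second batch: 10−3=7 makes and 30−19=11 misses.

7 makes and 11 misses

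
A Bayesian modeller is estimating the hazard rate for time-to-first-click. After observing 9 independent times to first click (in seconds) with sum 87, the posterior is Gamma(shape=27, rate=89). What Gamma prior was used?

For an exponential likelihood with a Gamma(α, β) prior on the rate, n observations with total T give posterior Gamma(α+n, β+T).
So α = 27 − 9 = 18 and β = 89 − 87 = 2.

Gamma(shape=18, rate=2)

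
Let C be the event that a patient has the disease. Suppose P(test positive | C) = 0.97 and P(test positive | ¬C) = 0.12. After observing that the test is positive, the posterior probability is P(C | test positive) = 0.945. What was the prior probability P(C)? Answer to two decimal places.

P(C) = 0.68

Bayes' rule in odds form gives O(C|E) = O(C)·[P(E|C)/P(E|¬C)], hence O(C) = O(C|E)/LR.
Posterior odds = 0.945/(1−0.945) = 17.1818. LR = 0.97/0.12 = 8.0833.
Prior odds = 17.1818/8.0833 = 2.1256, so P(C) = 2.1256/(1+2.1256) ≈ 0.68.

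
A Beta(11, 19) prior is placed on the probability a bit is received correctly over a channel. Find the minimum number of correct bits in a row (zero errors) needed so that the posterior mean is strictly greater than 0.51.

After k correct bits and 0 errors the posterior is Beta(11+k, 19), with mean (11+k)/(11+19+k).
Set (11+k)/(30+k) > 0.51 and solve: k > (0.51·30 − 11)/(1 − 0.51) = 8.776.
The smallest integer exceeding 8.776 is 9, and checking k=9: (20)/(39) = 0.5128 > 0.51.

k = 9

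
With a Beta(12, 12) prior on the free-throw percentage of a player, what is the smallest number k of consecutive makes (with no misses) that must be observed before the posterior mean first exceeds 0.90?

After k makes and 0 misses the posterior is Beta(12+k, 12), with mean (12+k)/(12+12+k).
Set (12+k)/(24+k) > 0.90 and solve: k > (0.90·24 − 12)/(1 − 0.90) = 96.000.
The smallest integer exceeding 96.000 is 97, and checking k=97: (109)/(121) = 0.9008 > 0.90.

k = 97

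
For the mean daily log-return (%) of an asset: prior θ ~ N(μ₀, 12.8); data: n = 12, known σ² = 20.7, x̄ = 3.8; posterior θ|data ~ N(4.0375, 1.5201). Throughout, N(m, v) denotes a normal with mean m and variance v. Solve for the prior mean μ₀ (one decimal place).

The posterior mean is a precision-weighted average: μ_n = (τ₀μ₀ + τ_data·x̄)/(τ₀+τ_data), with τ₀=1/σ₀² and τ_data=n/σ².
Here τ₀ = 1/12.8 = 0.078125 and τ_data = 12/20.7 = 0.579710, so τ_n = 0.657835.
Rearranging for μ₀: μ₀ = (μ_n·τ_n − τ_data·x̄)/τ₀ = (4.0375·0.657835 − 0.579710·3.8) / 0.078125 = 0.453111/0.078125 ≈ 5.8.

μ₀ = 5.8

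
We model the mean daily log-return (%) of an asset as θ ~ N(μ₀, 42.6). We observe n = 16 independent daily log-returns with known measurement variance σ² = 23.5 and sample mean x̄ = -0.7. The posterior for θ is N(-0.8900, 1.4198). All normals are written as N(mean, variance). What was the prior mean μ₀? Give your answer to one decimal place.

μ₀ = -6.4

The posterior mean is a precision-weighted average: μ_n = (τ₀μ₀ + τ_data·x̄)/(τ₀+τ_data), with τ₀=1/σ₀² and τ_data=n/σ².
Here τ₀ = 1/42.6 = 0.023474 and τ_data = 16/23.5 = 0.680851, so τ_n = 0.704325.
Rearranging for μ₀: μ₀ = (μ_n·τ_n − τ_data·x̄)/τ₀ = (-0.8900·0.704325 − 0.680851·-0.7) / 0.023474 = -0.150254/0.023474 ≈ -6.4.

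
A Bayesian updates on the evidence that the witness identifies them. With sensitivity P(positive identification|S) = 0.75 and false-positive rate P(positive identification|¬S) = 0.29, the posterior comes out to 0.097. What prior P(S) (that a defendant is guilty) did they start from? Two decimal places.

P(S) = 0.04

Bayes' rule in odds form gives O(S|E) = O(S)·[P(E|S)/P(E|¬S)], hence O(S) = O(S|E)/LR.
Posterior odds = 0.097/(1−0.097) = 0.1074. LR = 0.75/0.29 = 2.5862.
Prior odds = 0.1074/2.5862 = 0.0415, so P(S) = 0.0415/(1+0.0415) ≈ 0.04.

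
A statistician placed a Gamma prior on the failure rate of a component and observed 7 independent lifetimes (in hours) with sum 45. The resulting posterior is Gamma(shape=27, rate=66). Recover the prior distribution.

Gamma–exponential conjugacy: posterior shape = α + n, posterior rate = β + Σtᵢ.
So α = 27 − 7 = 20 and β = 66 − 45 = 21.

Gamma(shape=20, rate=21)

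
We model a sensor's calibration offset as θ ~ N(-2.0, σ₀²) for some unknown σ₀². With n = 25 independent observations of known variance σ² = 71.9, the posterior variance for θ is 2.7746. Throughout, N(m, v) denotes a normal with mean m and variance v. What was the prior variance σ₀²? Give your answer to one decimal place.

σ₀² = 78.7

For the Normal–Normal model with known σ², precisions add: τ_n = τ₀ + n/σ².
So 1/σ₀² = 1/2.7746 − 25/71.9 = 0.360412 − 0.347705 = 0.012707.
Hence σ₀² = 1/0.012707 ≈ 78.7.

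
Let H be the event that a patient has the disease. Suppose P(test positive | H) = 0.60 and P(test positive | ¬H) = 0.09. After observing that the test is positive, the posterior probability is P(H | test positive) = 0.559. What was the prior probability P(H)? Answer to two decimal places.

In odds form, posterior odds = prior odds × likelihood ratio, so prior odds = posterior odds ÷ LR.
Posterior odds = 0.559/(1−0.559) = 1.2676. LR = 0.60/0.09 = 6.6667.
Prior odds = 1.2676/6.6667 = 0.1901, so P(H) = 0.1901/(1+0.1901) ≈ 0.16.

P(H) = 0.16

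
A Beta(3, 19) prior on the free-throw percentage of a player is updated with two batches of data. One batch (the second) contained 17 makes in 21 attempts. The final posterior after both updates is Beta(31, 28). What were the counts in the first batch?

Sequential conjugate updates are equivalent to a single update on the pooled data, so total successes = posterior α − prior α and total failures = posterior β − prior β.
Total across both batches: 31−3=28 makes, 28−19=9 misses.
Subtract the second batch: 28−17=11 makes and 9−4=5 misses.

11 makes and 5 misses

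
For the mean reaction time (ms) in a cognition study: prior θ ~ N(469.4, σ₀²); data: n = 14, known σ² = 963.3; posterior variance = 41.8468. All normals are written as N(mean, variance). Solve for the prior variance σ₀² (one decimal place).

σ₀² = 106.8

Posterior precision equals prior precision plus data precision: 1/σ_n² = 1/σ₀² + n/σ².
So 1/σ₀² = 1/41.8468 − 14/963.3 = 0.023897 − 0.014533 = 0.009364.
Hence σ₀² = 1/0.009364 ≈ 106.8.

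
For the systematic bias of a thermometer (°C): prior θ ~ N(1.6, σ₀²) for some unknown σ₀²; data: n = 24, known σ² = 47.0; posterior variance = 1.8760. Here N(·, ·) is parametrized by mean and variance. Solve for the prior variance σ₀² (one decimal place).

σ₀² = 44.6

For the Normal–Normal model with known σ², precisions add: τ_n = τ₀ + n/σ².
So 1/σ₀² = 1/1.8760 − 24/47.0 = 0.533049 − 0.510638 = 0.022411.
Hence σ₀² = 1/0.022411 ≈ 44.6.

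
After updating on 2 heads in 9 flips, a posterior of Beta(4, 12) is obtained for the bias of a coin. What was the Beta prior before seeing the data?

A Beta(α, β) prior with s successes and f failures in binomial data gives a Beta(α+s, β+f) posterior.
Subtract the data counts: 4−2=2, 12−7=5.

Beta(2, 5)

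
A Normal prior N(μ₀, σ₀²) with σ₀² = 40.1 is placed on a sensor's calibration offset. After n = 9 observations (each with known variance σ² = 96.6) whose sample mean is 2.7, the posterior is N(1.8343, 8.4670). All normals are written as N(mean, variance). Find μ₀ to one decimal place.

μ₀ = -1.4

With known observation variance, the Normal–Normal posterior has precision τ_n = τ₀ + n/σ² and mean μ_n = (τ₀μ₀ + (n/σ²)x̄)/τ_n.
Here τ₀ = 1/40.1 = 0.024938 and τ_data = 9/96.6 = 0.093168, so τ_n = 0.118106.
Rearranging for μ₀: μ₀ = (μ_n·τ_n − τ_data·x̄)/τ₀ = (1.8343·0.118106 − 0.093168·2.7) / 0.024938 = -0.034912/0.024938 ≈ -1.4.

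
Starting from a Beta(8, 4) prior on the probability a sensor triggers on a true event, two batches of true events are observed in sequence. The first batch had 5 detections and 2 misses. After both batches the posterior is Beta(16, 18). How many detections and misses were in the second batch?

3 detections and 12 misses

Sequential conjugate updates are equivalent to a single update on the pooled data, so total successes = posterior α − prior α and total failures = posterior β − prior β.
Total across both batches: 16−8=8 detections, 18−4=14 misses.
Subtract the first batch: 8−5=3 detections and 14−2=12 misses.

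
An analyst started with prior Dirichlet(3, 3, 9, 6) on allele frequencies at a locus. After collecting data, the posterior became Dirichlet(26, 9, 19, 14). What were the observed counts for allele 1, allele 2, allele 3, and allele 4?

For a Dirichlet(α) prior with multinomial counts c, the posterior is Dirichlet(α + c) componentwise.
Counts are posterior − prior componentwise: 26−3=23, 9−3=6, 19−9=10, 14−6=8.

counts (23, 6, 10, 8)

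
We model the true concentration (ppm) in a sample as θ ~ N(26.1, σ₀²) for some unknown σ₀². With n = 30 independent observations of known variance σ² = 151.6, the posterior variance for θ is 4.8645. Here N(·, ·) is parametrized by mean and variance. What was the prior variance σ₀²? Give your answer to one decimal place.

For the Normal–Normal model with known σ², precisions add: τ_n = τ₀ + n/σ².
So 1/σ₀² = 1/4.8645 − 30/151.6 = 0.205571 − 0.197889 = 0.007682.
Hence σ₀² = 1/0.007682 ≈ 130.2.

σ₀² = 130.2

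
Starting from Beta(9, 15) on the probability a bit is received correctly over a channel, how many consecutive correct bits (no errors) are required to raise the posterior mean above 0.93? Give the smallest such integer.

k = 191

After k correct bits and 0 errors the posterior is Beta(9+k, 15), with mean (9+k)/(9+15+k).
Set (9+k)/(24+k) > 0.93 and solve: k > (0.93·24 − 9)/(1 − 0.93) = 190.286.
The smallest integer exceeding 190.286 is 191, and checking k=191: (200)/(215) = 0.9302 > 0.93.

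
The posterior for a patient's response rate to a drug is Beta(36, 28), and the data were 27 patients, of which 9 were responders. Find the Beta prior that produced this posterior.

Beta(27, 10)

Beta is conjugate to the binomial likelihood: posterior = Beta(a+s, b+f).
Subtract the data counts: 36−9=27, 28−18=10.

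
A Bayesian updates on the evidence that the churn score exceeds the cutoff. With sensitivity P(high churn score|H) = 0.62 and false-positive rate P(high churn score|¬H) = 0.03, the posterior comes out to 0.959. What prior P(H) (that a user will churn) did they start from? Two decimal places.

P(H) = 0.53

In odds form, posterior odds = prior odds × likelihood ratio, so prior odds = posterior odds ÷ LR.
Posterior odds = 0.959/(1−0.959) = 23.3902. LR = 0.62/0.03 = 20.6667.
Prior odds = 23.3902/20.6667 = 1.1318, so P(H) = 1.1318/(1+1.1318) ≈ 0.53.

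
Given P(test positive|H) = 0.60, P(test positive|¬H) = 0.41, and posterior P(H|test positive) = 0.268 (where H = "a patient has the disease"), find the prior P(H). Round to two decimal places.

P(H) = 0.20

In odds form, posterior odds = prior odds × likelihood ratio, so prior odds = posterior odds ÷ LR.
Posterior odds = 0.268/(1−0.268) = 0.3661. LR = 0.60/0.41 = 1.4634.
Prior odds = 0.3661/1.4634 = 0.2502, so P(H) = 0.2502/(1+0.2502) ≈ 0.20.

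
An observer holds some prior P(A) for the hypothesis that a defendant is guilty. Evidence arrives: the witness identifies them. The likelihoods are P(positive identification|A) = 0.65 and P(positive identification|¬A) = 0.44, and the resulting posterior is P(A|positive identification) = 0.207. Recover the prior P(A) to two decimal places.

In odds form, posterior odds = prior odds × likelihood ratio, so prior odds = posterior odds ÷ LR.
Posterior odds = 0.207/(1−0.207) = 0.2610. LR = 0.65/0.44 = 1.4773.
Prior odds = 0.2610/1.4773 = 0.1767, so P(A) = 0.1767/(1+0.1767) ≈ 0.15.

P(A) = 0.15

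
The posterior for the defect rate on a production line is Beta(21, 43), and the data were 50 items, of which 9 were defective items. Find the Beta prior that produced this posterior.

A Beta(a, b) prior with s successes and f failures in binomial data gives a Beta(a+s, b+f) posterior.
Subtract the data counts: 21−9=12, 43−41=2.

Beta(12, 2)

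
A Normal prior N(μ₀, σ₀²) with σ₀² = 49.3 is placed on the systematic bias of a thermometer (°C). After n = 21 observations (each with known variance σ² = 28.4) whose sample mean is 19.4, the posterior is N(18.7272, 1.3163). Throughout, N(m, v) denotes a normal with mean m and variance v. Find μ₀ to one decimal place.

μ₀ = -5.8

With known observation variance, the Normal–Normal posterior has precision τ_n = τ₀ + n/σ² and mean μ_n = (τ₀μ₀ + (n/σ²)x̄)/τ_n.
Here τ₀ = 1/49.3 = 0.020284 and τ_data = 21/28.4 = 0.739437, so τ_n = 0.759721.
Rearranging for μ₀: μ₀ = (μ_n·τ_n − τ_data·x̄)/τ₀ = (18.7272·0.759721 − 0.739437·19.4) / 0.020284 = -0.117631/0.020284 ≈ -5.8.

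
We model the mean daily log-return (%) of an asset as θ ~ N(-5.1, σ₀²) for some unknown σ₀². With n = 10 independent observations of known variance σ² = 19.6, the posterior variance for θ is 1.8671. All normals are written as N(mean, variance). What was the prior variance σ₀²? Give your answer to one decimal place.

σ₀² = 39.4

For the Normal–Normal model with known σ², precisions add: τ_n = τ₀ + n/σ².
So 1/σ₀² = 1/1.8671 − 10/19.6 = 0.535590 − 0.510204 = 0.025386.
Hence σ₀² = 1/0.025386 ≈ 39.4.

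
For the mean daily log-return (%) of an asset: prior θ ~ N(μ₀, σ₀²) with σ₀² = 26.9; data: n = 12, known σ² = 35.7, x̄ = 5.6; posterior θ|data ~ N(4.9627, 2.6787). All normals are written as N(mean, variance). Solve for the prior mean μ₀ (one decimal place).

μ₀ = -0.8

With known observation variance, the Normal–Normal posterior has precision τ_n = τ₀ + n/σ² and mean μ_n = (τ₀μ₀ + (n/σ²)x̄)/τ_n.
Here τ₀ = 1/26.9 = 0.037175 and τ_data = 12/35.7 = 0.336134, so τ_n = 0.373309.
Rearranging for μ₀: μ₀ = (μ_n·τ_n − τ_data·x̄)/τ₀ = (4.9627·0.373309 − 0.336134·5.6) / 0.037175 = -0.029730/0.037175 ≈ -0.8.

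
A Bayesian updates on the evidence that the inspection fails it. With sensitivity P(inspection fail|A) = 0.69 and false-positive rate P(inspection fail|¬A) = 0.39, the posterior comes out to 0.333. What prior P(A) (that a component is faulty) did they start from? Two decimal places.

In odds form, posterior odds = prior odds × likelihood ratio, so prior odds = posterior odds ÷ LR.
Posterior odds = 0.333/(1−0.333) = 0.4993. LR = 0.69/0.39 = 1.7692.
Prior odds = 0.4993/1.7692 = 0.2822, so P(A) = 0.2822/(1+0.2822) ≈ 0.22.

P(A) = 0.22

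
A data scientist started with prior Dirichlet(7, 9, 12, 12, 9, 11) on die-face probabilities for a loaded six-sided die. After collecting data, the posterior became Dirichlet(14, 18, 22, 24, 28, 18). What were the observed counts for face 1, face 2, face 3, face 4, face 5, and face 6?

For a Dirichlet(α) prior with multinomial counts c, the posterior is Dirichlet(α + c) componentwise.
Counts are posterior − prior componentwise: 14−7=7, 18−9=9, 22−12=10, 24−12=12, 28−9=19, 18−11=7.

counts (7, 9, 10, 12, 19, 7)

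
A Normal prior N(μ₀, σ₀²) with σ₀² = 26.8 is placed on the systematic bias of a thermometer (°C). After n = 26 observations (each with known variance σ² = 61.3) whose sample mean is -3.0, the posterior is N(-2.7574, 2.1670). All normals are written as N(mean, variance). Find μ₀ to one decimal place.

The posterior mean is a precision-weighted average: μ_n = (τ₀μ₀ + τ_data·x̄)/(τ₀+τ_data), with τ₀=1/σ₀² and τ_data=n/σ².
Here τ₀ = 1/26.8 = 0.037313 and τ_data = 26/61.3 = 0.424144, so τ_n = 0.461457.
Rearranging for μ₀: μ₀ = (μ_n·τ_n − τ_data·x̄)/τ₀ = (-2.7574·0.461457 − 0.424144·-3.0) / 0.037313 = 0.000010/0.037313 ≈ 0.0.

μ₀ = 0.0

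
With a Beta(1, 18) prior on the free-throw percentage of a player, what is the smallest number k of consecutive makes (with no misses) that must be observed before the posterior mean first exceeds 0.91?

k = 182

After k makes and 0 misses the posterior is Beta(1+k, 18), with mean (1+k)/(1+18+k).
Set (1+k)/(19+k) > 0.91 and solve: k > (0.91·19 − 1)/(1 − 0.91) = 181.000.
The smallest integer exceeding 181.000 is 182.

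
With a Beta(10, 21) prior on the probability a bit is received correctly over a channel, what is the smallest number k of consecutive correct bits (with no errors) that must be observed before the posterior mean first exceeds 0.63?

k = 26

After k correct bits and 0 errors the posterior is Beta(10+k, 21), with mean (10+k)/(10+21+k).
Set (10+k)/(31+k) > 0.63 and solve: k > (0.63·31 − 10)/(1 − 0.63) = 25.757.
The smallest integer exceeding 25.757 is 26.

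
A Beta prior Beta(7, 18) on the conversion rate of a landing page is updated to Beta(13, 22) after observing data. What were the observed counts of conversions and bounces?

6 conversions and 4 bounces

Beta is conjugate to the binomial likelihood: posterior = Beta(α+s, β+f).
So s = 13 − 7 = 6 and f = 22 − 18 = 4.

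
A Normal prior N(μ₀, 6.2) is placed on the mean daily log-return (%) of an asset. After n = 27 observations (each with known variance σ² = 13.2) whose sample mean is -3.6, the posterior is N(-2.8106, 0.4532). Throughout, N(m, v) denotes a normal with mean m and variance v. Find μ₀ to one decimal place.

With known observation variance, the Normal–Normal posterior has precision τ_n = τ₀ + n/σ² and mean μ_n = (τ₀μ₀ + (n/σ²)x̄)/τ_n.
Here τ₀ = 1/6.2 = 0.161290 and τ_data = 27/13.2 = 2.045455, so τ_n = 2.206745.
Rearranging for μ₀: μ₀ = (μ_n·τ_n − τ_data·x̄)/τ₀ = (-2.8106·2.206745 − 2.045455·-3.6) / 0.161290 = 1.161361/0.161290 ≈ 7.2.

μ₀ = 7.2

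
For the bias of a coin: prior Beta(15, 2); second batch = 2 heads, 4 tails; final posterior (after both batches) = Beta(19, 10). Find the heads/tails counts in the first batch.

2 heads and 4 tails

Because Beta–binomial updating is additive in the counts, the combined data contributed (α_post−α_prior, β_post−β_prior) successes and failures.
Total across both batches: 19−15=4 heads, 10−2=8 tails.
Subtract the second batch: 4−2=2 heads and 8−4=4 tails.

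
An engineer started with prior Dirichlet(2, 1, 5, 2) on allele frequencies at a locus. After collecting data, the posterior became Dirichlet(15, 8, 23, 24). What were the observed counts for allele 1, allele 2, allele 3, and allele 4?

counts (13, 7, 18, 22)

For a Dirichlet(α) prior with multinomial counts c, the posterior is Dirichlet(α + c) componentwise.
Counts are posterior − prior componentwise: 15−2=13, 8−1=7, 23−5=18, 24−2=22.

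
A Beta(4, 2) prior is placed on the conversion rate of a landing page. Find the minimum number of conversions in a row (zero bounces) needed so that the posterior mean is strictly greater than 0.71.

After k conversions and 0 bounces the posterior is Beta(4+k, 2), with mean (4+k)/(4+2+k).
Set (4+k)/(6+k) > 0.71 and solve: k > (0.71·6 − 4)/(1 − 0.71) = 0.897.
The smallest integer exceeding 0.897 is 1, and checking k=1: (5)/(7) = 0.7143 > 0.71.

k = 1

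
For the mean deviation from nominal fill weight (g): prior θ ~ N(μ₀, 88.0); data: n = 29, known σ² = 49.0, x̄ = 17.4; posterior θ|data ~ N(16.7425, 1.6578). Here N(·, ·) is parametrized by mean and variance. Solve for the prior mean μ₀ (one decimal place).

The posterior mean is a precision-weighted average: μ_n = (τ₀μ₀ + τ_data·x̄)/(τ₀+τ_data), with τ₀=1/σ₀² and τ_data=n/σ².
Here τ₀ = 1/88.0 = 0.011364 and τ_data = 29/49.0 = 0.591837, so τ_n = 0.603201.
Rearranging for μ₀: μ₀ = (μ_n·τ_n − τ_data·x̄)/τ₀ = (16.7425·0.603201 − 0.591837·17.4) / 0.011364 = -0.198871/0.011364 ≈ -17.5.

μ₀ = -17.5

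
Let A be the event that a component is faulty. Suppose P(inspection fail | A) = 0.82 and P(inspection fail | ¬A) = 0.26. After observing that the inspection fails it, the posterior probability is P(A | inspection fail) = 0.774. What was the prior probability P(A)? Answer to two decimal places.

P(A) = 0.52

In odds form, posterior odds = prior odds × likelihood ratio, so prior odds = posterior odds ÷ LR.
Posterior odds = 0.774/(1−0.774) = 3.4248. LR = 0.82/0.26 = 3.1538.
Prior odds = 3.4248/3.1538 = 1.0859, so P(A) = 1.0859/(1+1.0859) ≈ 0.52.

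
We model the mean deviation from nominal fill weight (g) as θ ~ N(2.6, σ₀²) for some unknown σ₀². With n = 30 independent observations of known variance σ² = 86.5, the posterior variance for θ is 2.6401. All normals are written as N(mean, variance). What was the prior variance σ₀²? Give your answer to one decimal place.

σ₀² = 31.3

For the Normal–Normal model with known σ², precisions add: τ_n = τ₀ + n/σ².
So 1/σ₀² = 1/2.6401 − 30/86.5 = 0.378774 − 0.346821 = 0.031953.
Hence σ₀² = 1/0.031953 ≈ 31.3.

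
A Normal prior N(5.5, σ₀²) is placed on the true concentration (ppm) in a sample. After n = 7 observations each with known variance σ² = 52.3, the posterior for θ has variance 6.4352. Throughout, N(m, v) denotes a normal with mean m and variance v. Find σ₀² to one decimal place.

σ₀² = 46.4

Posterior precision equals prior precision plus data precision: 1/σ_n² = 1/σ₀² + n/σ².
So 1/σ₀² = 1/6.4352 − 7/52.3 = 0.155395 − 0.133843 = 0.021552.
Hence σ₀² = 1/0.021552 ≈ 46.4.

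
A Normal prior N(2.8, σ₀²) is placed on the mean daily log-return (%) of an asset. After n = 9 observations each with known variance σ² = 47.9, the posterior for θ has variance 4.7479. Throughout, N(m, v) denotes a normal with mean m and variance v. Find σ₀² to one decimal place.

Posterior precision equals prior precision plus data precision: 1/σ_n² = 1/σ₀² + n/σ².
So 1/σ₀² = 1/4.7479 − 9/47.9 = 0.210619 − 0.187891 = 0.022728.
Hence σ₀² = 1/0.022728 ≈ 44.0.

σ₀² = 44.0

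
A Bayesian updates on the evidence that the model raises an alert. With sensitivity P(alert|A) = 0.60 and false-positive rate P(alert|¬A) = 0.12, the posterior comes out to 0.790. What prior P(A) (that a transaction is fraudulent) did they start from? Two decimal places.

P(A) = 0.43

Bayes' rule in odds form gives O(A|E) = O(A)·[P(E|A)/P(E|¬A)], hence O(A) = O(A|E)/LR.
Posterior odds = 0.790/(1−0.790) = 3.7619. LR = 0.60/0.12 = 5.0000.
Prior odds = 3.7619/5.0000 = 0.7524, so P(A) = 0.7524/(1+0.7524) ≈ 0.43.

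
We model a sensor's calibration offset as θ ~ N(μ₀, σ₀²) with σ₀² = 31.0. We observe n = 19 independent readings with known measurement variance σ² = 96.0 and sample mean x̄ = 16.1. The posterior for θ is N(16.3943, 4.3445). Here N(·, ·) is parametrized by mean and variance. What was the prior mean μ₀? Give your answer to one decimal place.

μ₀ = 18.2

The posterior mean is a precision-weighted average: μ_n = (τ₀μ₀ + τ_data·x̄)/(τ₀+τ_data), with τ₀=1/σ₀² and τ_data=n/σ².
Here τ₀ = 1/31.0 = 0.032258 and τ_data = 19/96.0 = 0.197917, so τ_n = 0.230175.
Rearranging for μ₀: μ₀ = (μ_n·τ_n − τ_data·x̄)/τ₀ = (16.3943·0.230175 − 0.197917·16.1) / 0.032258 = 0.587094/0.032258 ≈ 18.2.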